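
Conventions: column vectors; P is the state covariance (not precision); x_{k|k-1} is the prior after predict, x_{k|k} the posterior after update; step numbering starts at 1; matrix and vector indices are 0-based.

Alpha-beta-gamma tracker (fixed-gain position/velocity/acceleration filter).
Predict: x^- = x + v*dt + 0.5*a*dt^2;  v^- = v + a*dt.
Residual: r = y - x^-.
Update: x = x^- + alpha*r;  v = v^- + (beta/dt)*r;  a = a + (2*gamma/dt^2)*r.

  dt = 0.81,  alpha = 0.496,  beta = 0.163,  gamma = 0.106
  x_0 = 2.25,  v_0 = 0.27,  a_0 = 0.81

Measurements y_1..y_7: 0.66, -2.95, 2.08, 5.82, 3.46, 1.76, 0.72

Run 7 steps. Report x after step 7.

x_post = 2.9913

step 1: x_pred=2.7344  r=-2.0744  x^+=1.7055  v^+=0.5087  a^+=0.1397
step 2: x_pred=2.1634  r=-5.1134  x^+=-0.3729  v^+=-0.4072  a^+=-1.5125
step 3: x_pred=-1.1989  r=3.2789  x^+=0.4275  v^+=-0.9725  a^+=-0.4531
step 4: x_pred=-0.5089  r=6.3289  x^+=2.6302  v^+=-0.0659  a^+=1.5919
step 5: x_pred=3.0991  r=0.3609  x^+=3.2781  v^+=1.2962  a^+=1.7086
step 6: x_pred=4.8886  r=-3.1286  x^+=3.3368  v^+=2.0506  a^+=0.6976
step 7: x_pred=5.2266  r=-4.5066  x^+=2.9913  v^+=1.7088  a^+=-0.7585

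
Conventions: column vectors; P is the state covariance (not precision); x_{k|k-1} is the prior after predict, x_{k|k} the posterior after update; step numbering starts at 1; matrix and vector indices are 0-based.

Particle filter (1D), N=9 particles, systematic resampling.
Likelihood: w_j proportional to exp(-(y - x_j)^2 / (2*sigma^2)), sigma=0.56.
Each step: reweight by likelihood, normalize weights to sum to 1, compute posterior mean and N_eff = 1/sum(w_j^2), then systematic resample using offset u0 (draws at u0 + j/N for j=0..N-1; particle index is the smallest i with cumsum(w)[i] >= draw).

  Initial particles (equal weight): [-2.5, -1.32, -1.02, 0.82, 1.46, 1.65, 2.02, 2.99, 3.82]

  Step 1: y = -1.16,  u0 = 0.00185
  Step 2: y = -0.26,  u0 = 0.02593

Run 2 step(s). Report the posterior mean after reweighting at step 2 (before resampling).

step 1: w=[0.0287, 0.4828, 0.4875, 0.0010, 0.0000, 0.0000, 0.0000, 0.0000, 0.0000]  mean=-1.2055  Neff=2.1205  idx=[0, 1, 1, 1, 1, 2, 2, 2, 2]
step 2: w=[0.0001, 0.0738, 0.0738, 0.0738, 0.0738, 0.1762, 0.1762, 0.1762, 0.1762]  mean=-1.1087  Neff=6.8521  idx=[1, 2, 4, 5, 5, 6, 7, 7, 8]

post_mean = -1.1087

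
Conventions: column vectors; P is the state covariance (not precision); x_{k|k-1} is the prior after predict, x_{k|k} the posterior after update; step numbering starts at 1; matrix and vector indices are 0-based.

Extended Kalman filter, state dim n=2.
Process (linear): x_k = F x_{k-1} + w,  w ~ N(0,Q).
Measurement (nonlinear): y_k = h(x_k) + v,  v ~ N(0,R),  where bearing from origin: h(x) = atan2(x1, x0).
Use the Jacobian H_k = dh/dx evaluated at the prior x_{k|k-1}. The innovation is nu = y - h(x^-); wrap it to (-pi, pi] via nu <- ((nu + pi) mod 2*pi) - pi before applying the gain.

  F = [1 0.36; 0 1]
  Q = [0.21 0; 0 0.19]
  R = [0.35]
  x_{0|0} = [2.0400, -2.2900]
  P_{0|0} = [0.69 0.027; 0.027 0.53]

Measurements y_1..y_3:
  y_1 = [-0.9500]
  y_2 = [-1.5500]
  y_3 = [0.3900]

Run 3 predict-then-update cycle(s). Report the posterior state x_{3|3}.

x_post = [1.2212, -1.9640]

step 1: x^-=[1.2156, -2.2900]  P^-=[0.9881 0.2178; 0.2178 0.7200]  H_jac=[0.3407 0.1808]  S=[0.5151]  K=[0.7300; 0.3969]  nu=[0.1328]  x^+=[1.3125, -2.2373]  P^+=[0.7136 0.0686; 0.0686 0.6389]
step 2: x^-=[0.5071, -2.2373]  P^-=[1.0558 0.2986; 0.2986 0.8289]  H_jac=[0.4251 0.0964]  S=[0.5730]  K=[0.8336; 0.3609]  nu=[-0.2021]  x^+=[0.3386, -2.3102]  P^+=[0.6577 0.1262; 0.1262 0.7542]
step 3: x^-=[-0.4930, -2.3102]  P^-=[1.0563 0.3977; 0.3977 0.9442]  H_jac=[0.4140 -0.0884]  S=[0.5093]  K=[0.7896; 0.1595]  nu=[2.1711]  x^+=[1.2212, -1.9640]  P^+=[0.7387 0.3336; 0.3336 0.9313]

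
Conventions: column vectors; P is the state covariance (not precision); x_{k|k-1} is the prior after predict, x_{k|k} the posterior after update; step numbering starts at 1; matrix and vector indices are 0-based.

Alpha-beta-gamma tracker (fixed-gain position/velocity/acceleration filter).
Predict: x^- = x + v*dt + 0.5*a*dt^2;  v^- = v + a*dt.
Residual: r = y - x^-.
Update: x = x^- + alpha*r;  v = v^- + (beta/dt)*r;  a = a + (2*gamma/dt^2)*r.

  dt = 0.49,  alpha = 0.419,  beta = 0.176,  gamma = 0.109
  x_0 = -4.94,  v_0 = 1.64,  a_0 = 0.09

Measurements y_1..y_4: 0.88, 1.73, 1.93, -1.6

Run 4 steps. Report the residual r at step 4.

step 1: x_pred=-4.1256  r=5.0056  x^+=-2.0283  v^+=3.4820  a^+=4.6349
step 2: x_pred=0.2344  r=1.4956  x^+=0.8610  v^+=6.2903  a^+=5.9928
step 3: x_pred=4.6627  r=-2.7327  x^+=3.5177  v^+=8.2453  a^+=3.5116
step 4: x_pred=7.9795  r=-9.5795  x^+=3.9657  v^+=6.5252  a^+=-5.1861

resid = -9.5795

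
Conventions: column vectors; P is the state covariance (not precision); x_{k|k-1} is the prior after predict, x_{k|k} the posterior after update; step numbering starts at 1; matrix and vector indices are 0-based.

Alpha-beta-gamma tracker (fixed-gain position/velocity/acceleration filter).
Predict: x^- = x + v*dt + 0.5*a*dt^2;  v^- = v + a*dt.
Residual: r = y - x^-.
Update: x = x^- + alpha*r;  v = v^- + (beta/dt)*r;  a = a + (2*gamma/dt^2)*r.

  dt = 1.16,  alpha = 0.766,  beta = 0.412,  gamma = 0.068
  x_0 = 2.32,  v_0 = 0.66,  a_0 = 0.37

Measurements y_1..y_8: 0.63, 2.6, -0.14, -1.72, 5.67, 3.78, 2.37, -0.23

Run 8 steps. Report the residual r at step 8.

resid = -3.9819

step 1: x_pred=3.3345  r=-2.7045  x^+=1.2629  v^+=0.1286  a^+=0.0967
step 2: x_pred=1.4771  r=1.1229  x^+=2.3372  v^+=0.6396  a^+=0.2101
step 3: x_pred=3.2205  r=-3.3605  x^+=0.6464  v^+=-0.3102  a^+=-0.1295
step 4: x_pred=0.1994  r=-1.9194  x^+=-1.2709  v^+=-1.1422  a^+=-0.3235
step 5: x_pred=-2.8134  r=8.4834  x^+=3.6849  v^+=1.4957  a^+=0.5339
step 6: x_pred=5.7791  r=-1.9991  x^+=4.2478  v^+=1.4050  a^+=0.3319
step 7: x_pred=6.1009  r=-3.7309  x^+=3.2430  v^+=0.4649  a^+=-0.0452
step 8: x_pred=3.7519  r=-3.9819  x^+=0.7018  v^+=-1.0018  a^+=-0.4476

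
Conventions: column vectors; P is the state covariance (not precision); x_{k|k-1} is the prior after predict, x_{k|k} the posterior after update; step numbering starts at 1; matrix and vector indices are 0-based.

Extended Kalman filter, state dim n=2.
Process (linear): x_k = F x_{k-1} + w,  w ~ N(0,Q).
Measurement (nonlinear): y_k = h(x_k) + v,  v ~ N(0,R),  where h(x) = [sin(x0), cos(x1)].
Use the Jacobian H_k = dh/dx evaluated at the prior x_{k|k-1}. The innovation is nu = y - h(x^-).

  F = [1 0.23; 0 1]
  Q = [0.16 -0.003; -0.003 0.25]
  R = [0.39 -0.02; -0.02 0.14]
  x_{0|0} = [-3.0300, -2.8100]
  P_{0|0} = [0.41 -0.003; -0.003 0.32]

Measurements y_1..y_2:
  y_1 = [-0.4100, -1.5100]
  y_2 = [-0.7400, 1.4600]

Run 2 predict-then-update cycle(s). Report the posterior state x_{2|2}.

step 1: x^-=[-3.6763, -2.8100]  P^-=[0.5855 0.0676; 0.0676 0.5700]  H_jac=[-0.8604 0.0000; 0.0000 0.3255]  S=[0.8235 -0.0389; -0.0389 0.2004]  K=[-0.6122 -0.0091; -0.0271 0.9207]  nu=[-0.9196, -0.5645]  x^+=[-3.1081, -3.3048]  P^+=[0.2773 0.0337; 0.0337 0.3976]
step 2: x^-=[-3.8682, -3.3048]  P^-=[0.4738 0.1221; 0.1221 0.6476]  H_jac=[-0.7474 0.0000; 0.0000 -0.1624]  S=[0.6547 -0.0052; -0.0052 0.1571]  K=[-0.5421 -0.1441; -0.1448 -0.6744]  nu=[-1.4044, 2.4467]  x^+=[-3.4596, -4.7516]  P^+=[0.2790 0.0575; 0.0575 0.5634]

x_post = [-3.4596, -4.7516]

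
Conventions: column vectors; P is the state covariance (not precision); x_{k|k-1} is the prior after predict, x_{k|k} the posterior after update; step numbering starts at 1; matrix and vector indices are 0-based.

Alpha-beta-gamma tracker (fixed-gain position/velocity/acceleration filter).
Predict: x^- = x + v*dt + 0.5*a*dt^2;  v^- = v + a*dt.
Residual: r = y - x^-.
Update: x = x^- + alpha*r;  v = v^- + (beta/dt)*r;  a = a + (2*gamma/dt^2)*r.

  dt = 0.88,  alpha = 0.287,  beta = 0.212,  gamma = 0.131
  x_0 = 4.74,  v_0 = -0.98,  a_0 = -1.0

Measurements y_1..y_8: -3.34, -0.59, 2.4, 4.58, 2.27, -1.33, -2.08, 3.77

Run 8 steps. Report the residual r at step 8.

resid = -17.2424

step 1: x_pred=3.4904  r=-6.8304  x^+=1.5301  v^+=-3.5055  a^+=-3.3109
step 2: x_pred=-2.8368  r=2.2468  x^+=-2.1919  v^+=-5.8778  a^+=-2.5508
step 3: x_pred=-8.3521  r=10.7521  x^+=-5.2662  v^+=-5.5322  a^+=1.0869
step 4: x_pred=-9.7137  r=14.2937  x^+=-5.6114  v^+=-1.1322  a^+=5.9229
step 5: x_pred=-4.3145  r=6.5845  x^+=-2.4247  v^+=5.6662  a^+=8.1506
step 6: x_pred=5.7174  r=-7.0474  x^+=3.6948  v^+=11.1409  a^+=5.7663
step 7: x_pred=15.7315  r=-17.8115  x^+=10.6196  v^+=11.9243  a^+=-0.2598
step 8: x_pred=21.0124  r=-17.2424  x^+=16.0638  v^+=7.5418  a^+=-6.0934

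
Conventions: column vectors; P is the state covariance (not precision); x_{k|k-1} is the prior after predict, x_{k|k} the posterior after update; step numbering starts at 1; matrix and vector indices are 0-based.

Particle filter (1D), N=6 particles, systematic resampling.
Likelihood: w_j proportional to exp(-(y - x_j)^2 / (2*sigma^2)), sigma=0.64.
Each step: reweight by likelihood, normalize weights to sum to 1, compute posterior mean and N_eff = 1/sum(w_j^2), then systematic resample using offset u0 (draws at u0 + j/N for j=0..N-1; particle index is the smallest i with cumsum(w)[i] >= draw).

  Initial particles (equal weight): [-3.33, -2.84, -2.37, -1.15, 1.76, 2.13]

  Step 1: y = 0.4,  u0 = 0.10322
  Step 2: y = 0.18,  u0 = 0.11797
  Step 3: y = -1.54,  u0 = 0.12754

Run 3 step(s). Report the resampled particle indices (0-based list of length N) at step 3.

step 1: w=[0.0000, 0.0000, 0.0005, 0.2897, 0.5689, 0.1409]  mean=0.9671  Neff=2.3395  idx=[3, 3, 4, 4, 4, 5]
step 2: w=[0.3014, 0.3014, 0.1240, 0.1240, 0.1240, 0.0252]  mean=0.0152  Neff=4.3774  idx=[0, 0, 1, 2, 3, 4]
step 3: w=[0.3333, 0.3333, 0.3333, 0.0000, 0.0000, 0.0000]  mean=-1.1500  Neff=3.0000  idx=[0, 0, 1, 1, 2, 2]

resampled_idx = [0, 0, 1, 1, 2, 2]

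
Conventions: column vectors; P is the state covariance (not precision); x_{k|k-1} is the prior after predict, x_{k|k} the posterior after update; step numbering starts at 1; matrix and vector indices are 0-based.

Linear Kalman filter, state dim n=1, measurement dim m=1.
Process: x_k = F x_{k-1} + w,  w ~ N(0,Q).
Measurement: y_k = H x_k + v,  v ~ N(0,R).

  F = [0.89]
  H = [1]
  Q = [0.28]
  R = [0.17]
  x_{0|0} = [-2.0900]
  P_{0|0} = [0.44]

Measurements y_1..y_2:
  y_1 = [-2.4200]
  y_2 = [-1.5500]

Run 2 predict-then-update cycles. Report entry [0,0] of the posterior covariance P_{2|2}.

P_post[0,0] = 0.1180

step 1: x^-=[-1.8601]  P^-=[0.6285]  S=[0.7985]  K=[0.7871]  nu=[-0.5599]  x^+=[-2.3008]  P^+=[0.1338]
step 2: x^-=[-2.0477]  P^-=[0.3860]  S=[0.5560]  K=[0.6942]  nu=[0.4977]  x^+=[-1.7022]  P^+=[0.1180]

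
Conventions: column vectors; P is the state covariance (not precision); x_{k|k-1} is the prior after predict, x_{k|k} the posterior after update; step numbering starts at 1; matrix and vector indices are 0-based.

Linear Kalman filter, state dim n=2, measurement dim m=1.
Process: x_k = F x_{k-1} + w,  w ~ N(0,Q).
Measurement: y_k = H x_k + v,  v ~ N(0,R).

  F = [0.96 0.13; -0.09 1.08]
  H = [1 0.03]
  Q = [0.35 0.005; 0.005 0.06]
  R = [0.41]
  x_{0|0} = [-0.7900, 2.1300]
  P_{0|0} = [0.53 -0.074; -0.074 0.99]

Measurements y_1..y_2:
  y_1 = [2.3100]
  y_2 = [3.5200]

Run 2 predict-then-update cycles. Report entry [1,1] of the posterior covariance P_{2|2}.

step 1: x^-=[-0.4815, 2.3715]  P^-=[0.8367 0.0223; 0.0223 1.2334]  S=[1.2492]  K=[0.6704; 0.0475]  nu=[2.7204]  x^+=[1.3421, 2.5007]  P^+=[0.2754 -0.0174; -0.0174 1.2306]
step 2: x^-=[1.6135, 2.5800]  P^-=[0.6202 0.1361; 0.1361 1.5010]  S=[1.0397]  K=[0.6004; 0.1742]  nu=[1.8291]  x^+=[2.7118, 2.8987]  P^+=[0.2454 0.0273; 0.0273 1.4694]

P_post[1,1] = 1.4694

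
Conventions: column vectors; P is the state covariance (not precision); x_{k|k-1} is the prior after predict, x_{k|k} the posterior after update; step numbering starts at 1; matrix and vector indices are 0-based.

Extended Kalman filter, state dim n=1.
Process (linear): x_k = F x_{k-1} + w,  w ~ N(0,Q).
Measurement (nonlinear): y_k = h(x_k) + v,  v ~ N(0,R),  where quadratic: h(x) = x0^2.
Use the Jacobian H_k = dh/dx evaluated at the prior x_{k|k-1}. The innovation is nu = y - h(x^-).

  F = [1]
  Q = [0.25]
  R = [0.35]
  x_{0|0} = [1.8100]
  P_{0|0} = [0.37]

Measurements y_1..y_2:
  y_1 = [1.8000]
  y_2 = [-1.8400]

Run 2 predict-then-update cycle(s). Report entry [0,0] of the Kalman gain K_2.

step 1: x^-=[1.8100]  P^-=[0.6200]  H_jac=[3.6200]  S=[8.4747]  K=[0.2648]  nu=[-1.4761]  x^+=[1.4191]  P^+=[0.0256]
step 2: x^-=[1.4191]  P^-=[0.2756]  H_jac=[2.8382]  S=[2.5700]  K=[0.3044]  nu=[-3.8538]  x^+=[0.2461]  P^+=[0.0375]

K[0,0] = 0.3044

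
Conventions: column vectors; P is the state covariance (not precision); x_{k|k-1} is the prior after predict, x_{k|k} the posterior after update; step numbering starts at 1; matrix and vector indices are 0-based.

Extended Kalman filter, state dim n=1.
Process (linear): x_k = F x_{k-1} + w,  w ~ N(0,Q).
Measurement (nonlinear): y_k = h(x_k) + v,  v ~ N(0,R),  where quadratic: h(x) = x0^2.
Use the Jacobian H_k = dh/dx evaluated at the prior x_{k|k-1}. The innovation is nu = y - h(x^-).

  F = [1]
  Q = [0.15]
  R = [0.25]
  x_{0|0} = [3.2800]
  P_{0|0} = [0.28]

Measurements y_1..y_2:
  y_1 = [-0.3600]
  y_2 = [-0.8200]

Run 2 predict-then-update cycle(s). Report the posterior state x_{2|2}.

x_post = [0.6912]

step 1: x^-=[3.2800]  P^-=[0.4300]  H_jac=[6.5600]  S=[18.7544]  K=[0.1504]  nu=[-11.1184]  x^+=[1.6077]  P^+=[0.0057]
step 2: x^-=[1.6077]  P^-=[0.1557]  H_jac=[3.2154]  S=[1.8601]  K=[0.2692]  nu=[-3.4047]  x^+=[0.6912]  P^+=[0.0209]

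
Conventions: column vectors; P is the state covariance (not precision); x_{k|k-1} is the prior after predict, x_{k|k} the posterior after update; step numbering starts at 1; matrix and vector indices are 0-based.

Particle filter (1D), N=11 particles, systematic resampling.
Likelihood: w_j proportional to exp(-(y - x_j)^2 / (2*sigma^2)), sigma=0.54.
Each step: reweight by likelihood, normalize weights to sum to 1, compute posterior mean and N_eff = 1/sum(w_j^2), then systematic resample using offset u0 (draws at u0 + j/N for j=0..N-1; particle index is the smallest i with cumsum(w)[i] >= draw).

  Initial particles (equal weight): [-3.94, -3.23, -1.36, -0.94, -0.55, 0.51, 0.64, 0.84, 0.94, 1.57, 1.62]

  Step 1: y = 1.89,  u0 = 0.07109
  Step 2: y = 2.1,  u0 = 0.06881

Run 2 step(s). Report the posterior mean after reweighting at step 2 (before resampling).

post_mean = 1.5796

step 1: w=[0.0000, 0.0000, 0.0000, 0.0000, 0.0000, 0.0174, 0.0313, 0.0689, 0.0971, 0.3827, 0.4026]  mean=1.4311  Neff=3.0864  idx=[7, 8, 9, 9, 9, 9, 10, 10, 10, 10, 10]
step 2: w=[0.0109, 0.0166, 0.1029, 0.1029, 0.1029, 0.1029, 0.1122, 0.1122, 0.1122, 0.1122, 0.1122]  mean=1.5796  Neff=9.4638  idx=[2, 3, 4, 5, 5, 6, 7, 8, 9, 9, 10]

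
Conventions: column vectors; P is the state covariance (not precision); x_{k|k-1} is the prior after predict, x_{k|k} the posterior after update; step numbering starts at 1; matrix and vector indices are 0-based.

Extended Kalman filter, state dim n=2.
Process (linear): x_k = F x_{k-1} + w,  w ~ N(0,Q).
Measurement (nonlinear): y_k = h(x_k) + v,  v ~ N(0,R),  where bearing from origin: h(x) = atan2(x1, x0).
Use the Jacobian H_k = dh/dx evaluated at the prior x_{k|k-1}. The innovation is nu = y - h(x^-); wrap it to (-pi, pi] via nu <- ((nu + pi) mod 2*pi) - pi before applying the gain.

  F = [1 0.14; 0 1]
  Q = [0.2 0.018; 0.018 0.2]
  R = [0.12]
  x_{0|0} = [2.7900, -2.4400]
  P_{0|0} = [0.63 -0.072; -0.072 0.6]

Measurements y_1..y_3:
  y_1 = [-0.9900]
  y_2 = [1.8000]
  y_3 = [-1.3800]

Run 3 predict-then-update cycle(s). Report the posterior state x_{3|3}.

step 1: x^-=[2.4484, -2.4400]  P^-=[0.8216 0.0300; 0.0300 0.8000]  H_jac=[0.2042 0.2049]  S=[0.1904]  K=[0.9137; 0.8933]  nu=[-0.2063]  x^+=[2.2599, -2.6243]  P^+=[0.6627 -0.1254; -0.1254 0.6481]
step 2: x^-=[1.8925, -2.6243]  P^-=[0.8403 -0.0166; -0.0166 0.8481]  H_jac=[0.2507 0.1808]  S=[0.1990]  K=[1.0433; 0.7494]  nu=[2.7460]  x^+=[4.7575, -0.5664]  P^+=[0.6236 -0.1723; -0.1723 0.7363]
step 3: x^-=[4.6782, -0.5664]  P^-=[0.7899 -0.0512; -0.0512 0.9363]  H_jac=[0.0255 0.2107]  S=[0.1615]  K=[0.0580; 1.2131]  nu=[-1.2595]  x^+=[4.6052, -2.0944]  P^+=[0.7893 -0.0625; -0.0625 0.6986]

x_post = [4.6052, -2.0944]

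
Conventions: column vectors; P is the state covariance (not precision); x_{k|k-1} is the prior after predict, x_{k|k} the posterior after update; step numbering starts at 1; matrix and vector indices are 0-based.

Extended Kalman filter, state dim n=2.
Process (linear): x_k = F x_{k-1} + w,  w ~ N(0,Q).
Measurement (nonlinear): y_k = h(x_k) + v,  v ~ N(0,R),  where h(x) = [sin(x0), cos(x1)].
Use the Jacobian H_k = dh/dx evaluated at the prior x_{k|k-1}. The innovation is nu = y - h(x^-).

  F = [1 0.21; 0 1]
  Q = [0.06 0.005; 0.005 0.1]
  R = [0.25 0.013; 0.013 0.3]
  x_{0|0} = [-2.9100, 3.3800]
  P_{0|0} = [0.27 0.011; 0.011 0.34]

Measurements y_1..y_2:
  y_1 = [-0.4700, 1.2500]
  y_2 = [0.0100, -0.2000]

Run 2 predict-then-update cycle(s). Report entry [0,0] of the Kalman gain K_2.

K[0,0] = 0.2041

step 1: x^-=[-2.2002, 3.3800]  P^-=[0.3496 0.0874; 0.0874 0.4400]  H_jac=[-0.5887 0.0000; 0.0000 0.2362]  S=[0.3711 0.0009; 0.0009 0.3245]  K=[-0.5547 0.0651; -0.1394 0.3205]  nu=[0.3384, 2.2217]  x^+=[-2.2434, 4.0450]  P^+=[0.2341 0.0521; 0.0521 0.3995]
step 2: x^-=[-1.3939, 4.0450]  P^-=[0.3336 0.1410; 0.1410 0.4995]  H_jac=[0.1760 0.0000; 0.0000 0.7854]  S=[0.2603 0.0325; 0.0325 0.6082]  K=[0.2041 0.1712; 0.0149 0.6443]  nu=[0.9944, 0.4189]  x^+=[-1.1192, 4.3297]  P^+=[0.3027 0.0688; 0.0688 0.2464]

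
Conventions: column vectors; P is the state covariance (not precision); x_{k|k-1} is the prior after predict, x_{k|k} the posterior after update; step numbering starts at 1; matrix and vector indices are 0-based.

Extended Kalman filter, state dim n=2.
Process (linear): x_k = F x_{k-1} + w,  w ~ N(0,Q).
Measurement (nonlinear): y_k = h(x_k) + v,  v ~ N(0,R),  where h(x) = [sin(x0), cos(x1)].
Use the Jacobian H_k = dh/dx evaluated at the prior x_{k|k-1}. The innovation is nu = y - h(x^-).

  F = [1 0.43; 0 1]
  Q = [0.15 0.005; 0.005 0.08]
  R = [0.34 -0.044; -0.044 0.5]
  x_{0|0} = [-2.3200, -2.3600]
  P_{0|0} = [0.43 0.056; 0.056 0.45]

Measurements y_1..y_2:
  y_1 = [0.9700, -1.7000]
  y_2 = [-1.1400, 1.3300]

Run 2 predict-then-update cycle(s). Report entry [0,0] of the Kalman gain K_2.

K[0,0] = 0.5060

step 1: x^-=[-3.3348, -2.3600]  P^-=[0.7114 0.2545; 0.2545 0.5300]  H_jac=[-0.9814 0.0000; 0.0000 0.7044]  S=[1.0251 -0.2199; -0.2199 0.7630]  K=[-0.6722 0.0412; -0.1478 0.4467]  nu=[0.7780, -0.9902]  x^+=[-3.8985, -2.9173]  P^+=[0.2347 0.0712; 0.0712 0.3263]
step 2: x^-=[-5.1530, -2.9173]  P^-=[0.5063 0.2165; 0.2165 0.4063]  H_jac=[0.4265 0.0000; 0.0000 0.2224]  S=[0.4321 -0.0235; -0.0235 0.5201]  K=[0.5060 0.1154; 0.2237 0.1838]  nu=[-2.0445, 2.3050]  x^+=[-5.9215, -2.9510]  P^+=[0.3915 0.1594; 0.1594 0.3690]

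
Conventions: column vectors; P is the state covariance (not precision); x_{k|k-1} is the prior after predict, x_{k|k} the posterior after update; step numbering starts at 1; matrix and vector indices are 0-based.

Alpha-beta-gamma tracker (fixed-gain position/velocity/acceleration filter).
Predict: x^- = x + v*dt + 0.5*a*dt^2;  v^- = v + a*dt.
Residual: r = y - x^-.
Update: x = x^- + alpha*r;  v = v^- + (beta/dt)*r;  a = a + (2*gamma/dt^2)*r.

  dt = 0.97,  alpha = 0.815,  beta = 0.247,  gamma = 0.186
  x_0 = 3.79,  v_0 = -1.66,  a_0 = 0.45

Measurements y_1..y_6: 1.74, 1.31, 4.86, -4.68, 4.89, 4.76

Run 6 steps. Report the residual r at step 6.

step 1: x_pred=2.3915  r=-0.6515  x^+=1.8605  v^+=-1.3894  a^+=0.1924
step 2: x_pred=0.6033  r=0.7067  x^+=1.1793  v^+=-1.0228  a^+=0.4718
step 3: x_pred=0.4091  r=4.4509  x^+=4.0366  v^+=0.5682  a^+=2.2315
step 4: x_pred=5.6376  r=-10.3176  x^+=-2.7712  v^+=0.1056  a^+=-1.8477
step 5: x_pred=-3.5381  r=8.4281  x^+=3.3308  v^+=0.4594  a^+=1.4845
step 6: x_pred=4.4748  r=0.2852  x^+=4.7072  v^+=1.9720  a^+=1.5973

resid = 0.2852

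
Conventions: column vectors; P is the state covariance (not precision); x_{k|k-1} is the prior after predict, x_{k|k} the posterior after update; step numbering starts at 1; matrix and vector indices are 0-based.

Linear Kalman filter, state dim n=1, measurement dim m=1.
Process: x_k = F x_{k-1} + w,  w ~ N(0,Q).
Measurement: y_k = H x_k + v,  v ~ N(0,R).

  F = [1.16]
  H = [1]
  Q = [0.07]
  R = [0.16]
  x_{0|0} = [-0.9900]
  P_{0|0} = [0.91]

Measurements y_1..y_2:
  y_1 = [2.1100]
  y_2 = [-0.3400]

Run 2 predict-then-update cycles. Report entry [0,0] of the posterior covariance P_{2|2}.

step 1: x^-=[-1.1484]  P^-=[1.2945]  S=[1.4545]  K=[0.8900]  nu=[3.2584]  x^+=[1.7516]  P^+=[0.1424]
step 2: x^-=[2.0318]  P^-=[0.2616]  S=[0.4216]  K=[0.6205]  nu=[-2.3718]  x^+=[0.5601]  P^+=[0.0993]

P_post[0,0] = 0.0993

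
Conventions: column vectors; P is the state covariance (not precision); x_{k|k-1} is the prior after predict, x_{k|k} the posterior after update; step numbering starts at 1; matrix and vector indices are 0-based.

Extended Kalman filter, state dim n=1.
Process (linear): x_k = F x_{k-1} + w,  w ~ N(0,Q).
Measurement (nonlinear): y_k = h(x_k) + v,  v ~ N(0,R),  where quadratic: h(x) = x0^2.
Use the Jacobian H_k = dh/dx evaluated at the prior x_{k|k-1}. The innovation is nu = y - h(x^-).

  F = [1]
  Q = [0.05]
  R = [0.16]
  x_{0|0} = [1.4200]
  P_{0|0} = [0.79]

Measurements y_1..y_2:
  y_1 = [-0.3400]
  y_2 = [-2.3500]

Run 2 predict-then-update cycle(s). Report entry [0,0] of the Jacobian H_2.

H_jac[0,0] = 1.2188

step 1: x^-=[1.4200]  P^-=[0.8400]  H_jac=[2.8400]  S=[6.9351]  K=[0.3440]  nu=[-2.3564]  x^+=[0.6094]  P^+=[0.0194]
step 2: x^-=[0.6094]  P^-=[0.0694]  H_jac=[1.2188]  S=[0.2631]  K=[0.3214]  nu=[-2.7214]  x^+=[-0.2654]  P^+=[0.0422]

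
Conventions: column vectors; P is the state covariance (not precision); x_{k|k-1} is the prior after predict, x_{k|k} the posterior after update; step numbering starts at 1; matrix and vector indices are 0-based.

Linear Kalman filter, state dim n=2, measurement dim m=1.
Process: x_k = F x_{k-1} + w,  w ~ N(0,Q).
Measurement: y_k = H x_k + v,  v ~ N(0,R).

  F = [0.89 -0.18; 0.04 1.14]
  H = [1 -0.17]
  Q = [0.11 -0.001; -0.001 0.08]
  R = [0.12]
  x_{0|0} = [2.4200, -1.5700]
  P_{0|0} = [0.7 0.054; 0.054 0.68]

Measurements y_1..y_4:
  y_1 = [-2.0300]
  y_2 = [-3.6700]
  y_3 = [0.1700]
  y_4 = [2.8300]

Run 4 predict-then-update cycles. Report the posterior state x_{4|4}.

step 1: x^-=[2.4364, -1.6930]  P^-=[0.6692 -0.0612; -0.0612 0.9698]  S=[0.8380]  K=[0.8109; -0.2698]  nu=[-4.7542]  x^+=[-1.4190, -0.4105]  P^+=[0.1181 0.1221; 0.1221 0.9088]
step 2: x^-=[-1.1890, -0.5247]  P^-=[0.1938 -0.0603; -0.0603 1.2724]  S=[0.3711]  K=[0.5499; -0.7452]  nu=[-2.5702]  x^+=[-2.6025, 1.3907]  P^+=[0.0816 0.0918; 0.0918 1.0663]
step 3: x^-=[-2.5665, 1.4813]  P^-=[0.1798 -0.1244; -0.1244 1.4742]  S=[0.3847]  K=[0.5223; -0.9749]  nu=[2.9884]  x^+=[-1.0057, -1.4320]  P^+=[0.0748 0.0715; 0.0715 1.1087]
step 4: x^-=[-0.6373, -1.6728]  P^-=[0.1823 -0.1538; -0.1538 1.5275]  S=[0.3987]  K=[0.5228; -1.0370]  nu=[3.1830]  x^+=[1.0266, -4.9735]  P^+=[0.0733 0.0623; 0.0623 1.0987]

x_post = [1.0266, -4.9735]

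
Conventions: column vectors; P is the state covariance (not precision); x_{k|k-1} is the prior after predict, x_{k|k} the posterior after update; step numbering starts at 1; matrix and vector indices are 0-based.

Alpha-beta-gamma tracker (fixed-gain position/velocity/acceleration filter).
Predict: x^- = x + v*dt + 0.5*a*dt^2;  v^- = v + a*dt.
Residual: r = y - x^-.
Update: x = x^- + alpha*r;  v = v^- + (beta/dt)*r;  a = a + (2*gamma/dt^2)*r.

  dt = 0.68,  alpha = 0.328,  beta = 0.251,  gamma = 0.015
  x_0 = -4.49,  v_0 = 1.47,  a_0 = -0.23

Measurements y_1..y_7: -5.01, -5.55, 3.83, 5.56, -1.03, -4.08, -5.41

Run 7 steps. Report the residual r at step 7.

step 1: x_pred=-3.5436  r=-1.4664  x^+=-4.0246  v^+=0.7723  a^+=-0.3251
step 2: x_pred=-3.5746  r=-1.9754  x^+=-4.2225  v^+=-0.1779  a^+=-0.4533
step 3: x_pred=-4.4483  r=8.2783  x^+=-1.7330  v^+=2.5695  a^+=0.0838
step 4: x_pred=0.0336  r=5.5264  x^+=1.8463  v^+=4.6663  a^+=0.4423
step 5: x_pred=5.1216  r=-6.1516  x^+=3.1039  v^+=2.6965  a^+=0.0432
step 6: x_pred=4.9475  r=-9.0275  x^+=1.9865  v^+=-0.6064  a^+=-0.5425
step 7: x_pred=1.4487  r=-6.8587  x^+=-0.8009  v^+=-3.5069  a^+=-0.9875

resid = -6.8587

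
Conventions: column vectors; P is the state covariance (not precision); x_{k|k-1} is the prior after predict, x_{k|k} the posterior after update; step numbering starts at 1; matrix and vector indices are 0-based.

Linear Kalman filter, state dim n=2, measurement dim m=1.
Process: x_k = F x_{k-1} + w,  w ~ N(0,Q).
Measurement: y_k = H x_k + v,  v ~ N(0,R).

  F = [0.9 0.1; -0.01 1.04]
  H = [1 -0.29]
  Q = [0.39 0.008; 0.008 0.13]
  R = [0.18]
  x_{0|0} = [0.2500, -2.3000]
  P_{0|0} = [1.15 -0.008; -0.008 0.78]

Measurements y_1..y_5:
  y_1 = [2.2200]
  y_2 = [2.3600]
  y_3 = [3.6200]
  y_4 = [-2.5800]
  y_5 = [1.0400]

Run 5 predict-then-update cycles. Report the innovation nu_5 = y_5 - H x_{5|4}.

step 1: x^-=[-0.0050, -2.3945]  P^-=[1.3279 0.0713; 0.0713 0.9739]  S=[1.5484]  K=[0.8442; -0.1364]  nu=[1.5306]  x^+=[1.2871, -2.6032]  P^+=[0.2243 0.2495; 0.2495 0.9451]
step 2: x^-=[0.8981, -2.7202]  P^-=[0.6261 0.3376; 0.3376 1.1471]  S=[0.7067]  K=[0.7473; 0.0070]  nu=[0.6730]  x^+=[1.4011, -2.7155]  P^+=[0.2314 0.3339; 0.3339 1.1471]
step 3: x^-=[0.9894, -2.8381]  P^-=[0.6490 0.4374; 0.4374 1.3637]  S=[0.6900]  K=[0.7567; 0.0608]  nu=[1.8075]  x^+=[2.3572, -2.7283]  P^+=[0.2539 0.4057; 0.4057 1.3612]
step 4: x^-=[1.8487, -2.8610]  P^-=[0.6823 0.5266; 0.5266 1.5938]  S=[0.6909]  K=[0.7665; 0.0932]  nu=[-5.2584]  x^+=[-2.1818, -3.3510]  P^+=[0.2764 0.4772; 0.4772 1.5878]
step 5: x^-=[-2.2987, -3.4632]  P^-=[0.7156 0.6169; 0.6169 1.8375]  S=[0.6924]  K=[0.7752; 0.1213]  nu=[2.3344]  x^+=[-0.4891, -3.1800]  P^+=[0.2995 0.5518; 0.5518 1.8273]

innov = [2.3344]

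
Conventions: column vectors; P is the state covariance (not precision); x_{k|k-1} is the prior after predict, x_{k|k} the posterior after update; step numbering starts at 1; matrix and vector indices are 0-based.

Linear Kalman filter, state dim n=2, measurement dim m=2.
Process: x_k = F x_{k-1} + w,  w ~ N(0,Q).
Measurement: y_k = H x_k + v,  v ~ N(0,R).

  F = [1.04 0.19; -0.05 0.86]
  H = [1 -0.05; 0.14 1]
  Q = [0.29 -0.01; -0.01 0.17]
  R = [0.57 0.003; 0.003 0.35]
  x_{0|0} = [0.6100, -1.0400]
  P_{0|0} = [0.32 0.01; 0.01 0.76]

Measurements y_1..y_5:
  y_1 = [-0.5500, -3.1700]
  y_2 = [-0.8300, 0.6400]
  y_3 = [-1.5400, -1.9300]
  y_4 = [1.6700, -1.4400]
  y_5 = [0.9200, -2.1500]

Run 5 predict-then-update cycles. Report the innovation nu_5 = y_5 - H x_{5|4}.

innov = [1.0369, -1.1080]

step 1: x^-=[0.4368, -0.9249]  P^-=[0.6675 0.1064; 0.1064 0.7320]  S=[1.2287 0.1655; 0.1655 1.1249]  K=[0.5254 0.1004; -0.0333 0.6689]  nu=[-1.0330, -2.3063]  x^+=[-0.3374, -2.4331]  P^+=[0.2995 -0.0052; -0.0052 0.2347]
step 2: x^-=[-0.8132, -2.0756]  P^-=[0.6204 0.0082; 0.0082 0.3448]  S=[1.1904 0.0807; 0.0807 0.7093]  K=[0.5157 0.0753; -0.0410 0.4924]  nu=[-0.1206, 2.8295]  x^+=[-0.6624, -0.6773]  P^+=[0.2935 -0.0132; -0.0132 0.1741]
step 3: x^-=[-0.8176, -0.5494]  P^-=[0.6085 -0.0085; -0.0085 0.3006]  S=[1.1801 0.0647; 0.0647 0.6602]  K=[0.5124 0.0659; -0.0451 0.4580]  nu=[-0.7499, -1.2662]  x^+=[-1.2853, -1.0955]  P^+=[0.2915 -0.0162; -0.0162 0.1624]
step 4: x^-=[-1.5449, -0.8778]  P^-=[0.6047 -0.0129; -0.0129 0.2923]  S=[1.1767 0.0602; 0.0602 0.6505]  K=[0.5112 0.0629; -0.0465 0.4508]  nu=[3.1710, -0.3459]  x^+=[0.0544, -1.1811]  P^+=[0.2907 -0.0171; -0.0171 0.1600]
step 5: x^-=[-0.1678, -1.0185]  P^-=[0.6035 -0.0141; -0.0141 0.2906]  S=[1.1756 0.0589; 0.0589 0.6484]  K=[0.5108 0.0621; -0.0469 0.4493]  nu=[1.0369, -1.1080]  x^+=[0.2930, -1.5650]  P^+=[0.2905 -0.0174; -0.0174 0.1596]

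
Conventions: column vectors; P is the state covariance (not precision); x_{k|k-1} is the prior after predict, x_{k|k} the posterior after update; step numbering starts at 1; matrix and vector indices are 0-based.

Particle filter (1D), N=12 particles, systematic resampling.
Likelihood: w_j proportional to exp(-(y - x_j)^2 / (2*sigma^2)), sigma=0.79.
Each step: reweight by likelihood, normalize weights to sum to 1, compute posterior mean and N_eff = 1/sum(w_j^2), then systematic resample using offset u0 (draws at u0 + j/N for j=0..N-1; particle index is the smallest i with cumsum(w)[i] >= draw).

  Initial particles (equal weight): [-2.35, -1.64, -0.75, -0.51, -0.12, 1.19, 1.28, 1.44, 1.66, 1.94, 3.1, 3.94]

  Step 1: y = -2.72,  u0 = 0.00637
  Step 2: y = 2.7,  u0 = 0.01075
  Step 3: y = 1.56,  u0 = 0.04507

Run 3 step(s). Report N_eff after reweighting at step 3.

step 1: w=[0.6599, 0.2892, 0.0329, 0.0147, 0.0033, 0.0000, 0.0000, 0.0000, 0.0000, 0.0000, 0.0000, 0.0000]  mean=-2.0576  Neff=1.9215  idx=[0, 0, 0, 0, 0, 0, 0, 0, 1, 1, 1, 1]
step 2: w=[0.0012, 0.0012, 0.0012, 0.0012, 0.0012, 0.0012, 0.0012, 0.0012, 0.2476, 0.2476, 0.2476, 0.2476]  mean=-1.6467  Neff=4.0768  idx=[8, 8, 8, 9, 9, 9, 10, 10, 10, 11, 11, 11]
step 3: w=[0.0833, 0.0833, 0.0833, 0.0833, 0.0833, 0.0833, 0.0833, 0.0833, 0.0833, 0.0833, 0.0833, 0.0833]  mean=-1.6400  Neff=12.0000  idx=[0, 1, 2, 3, 4, 5, 6, 7, 8, 9, 10, 11]

N_eff = 12.0000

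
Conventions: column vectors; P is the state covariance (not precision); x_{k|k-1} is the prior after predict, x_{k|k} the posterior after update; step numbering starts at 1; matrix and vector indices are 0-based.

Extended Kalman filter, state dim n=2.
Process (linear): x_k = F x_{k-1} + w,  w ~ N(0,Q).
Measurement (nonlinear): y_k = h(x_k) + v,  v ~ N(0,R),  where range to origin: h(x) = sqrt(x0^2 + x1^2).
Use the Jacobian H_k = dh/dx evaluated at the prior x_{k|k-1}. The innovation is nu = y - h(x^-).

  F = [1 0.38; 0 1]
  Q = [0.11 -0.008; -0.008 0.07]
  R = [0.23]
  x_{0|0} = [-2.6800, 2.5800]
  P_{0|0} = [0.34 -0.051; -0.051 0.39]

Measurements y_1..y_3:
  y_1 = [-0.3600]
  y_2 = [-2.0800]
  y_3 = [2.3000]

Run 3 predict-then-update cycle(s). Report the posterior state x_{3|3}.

x_post = [1.3091, -0.6432]

step 1: x^-=[-1.6996, 2.5800]  P^-=[0.4676 0.0892; 0.0892 0.4600]  H_jac=[-0.5501 0.8351]  S=[0.6103]  K=[-0.2994; 0.5490]  nu=[-3.4495]  x^+=[-0.6669, 0.6862]  P^+=[0.4129 0.1895; 0.1895 0.2760]
step 2: x^-=[-0.4061, 0.6862]  P^-=[0.7067 0.2864; 0.2864 0.3460]  H_jac=[-0.5093 0.8606]  S=[0.4185]  K=[-0.2711; 0.3630]  nu=[-2.8774]  x^+=[0.3739, -0.3583]  P^+=[0.6760 0.3276; 0.3276 0.2909]
step 3: x^-=[0.2377, -0.3583]  P^-=[1.0770 0.4301; 0.4301 0.3609]  H_jac=[0.5528 -0.8333]  S=[0.4134]  K=[0.5729; -0.1523]  nu=[1.8700]  x^+=[1.3091, -0.6432]  P^+=[0.9413 0.4662; 0.4662 0.3513]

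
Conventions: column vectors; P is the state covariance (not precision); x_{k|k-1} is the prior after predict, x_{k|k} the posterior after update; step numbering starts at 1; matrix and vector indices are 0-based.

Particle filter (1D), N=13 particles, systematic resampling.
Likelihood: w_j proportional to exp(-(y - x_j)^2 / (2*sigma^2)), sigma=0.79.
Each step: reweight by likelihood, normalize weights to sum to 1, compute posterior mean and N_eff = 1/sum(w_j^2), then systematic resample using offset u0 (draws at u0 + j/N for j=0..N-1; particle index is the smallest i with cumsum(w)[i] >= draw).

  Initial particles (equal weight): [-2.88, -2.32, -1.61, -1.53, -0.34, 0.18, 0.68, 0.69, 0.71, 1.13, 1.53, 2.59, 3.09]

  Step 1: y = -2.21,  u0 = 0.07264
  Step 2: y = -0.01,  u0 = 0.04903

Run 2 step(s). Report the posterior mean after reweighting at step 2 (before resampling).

step 1: w=[0.2179, 0.3092, 0.2340, 0.2156, 0.0190, 0.0032, 0.0004, 0.0004, 0.0003, 0.0000, 0.0000, 0.0000, 0.0000]  mean=-2.0566  Neff=4.0868  idx=[0, 0, 1, 1, 1, 1, 2, 2, 2, 3, 3, 3, 5]
step 2: w=[0.0007, 0.0007, 0.0074, 0.0074, 0.0074, 0.0074, 0.0682, 0.0682, 0.0682, 0.0832, 0.0832, 0.0832, 0.5148]  mean=-0.6912  Neff=3.3332  idx=[6, 7, 8, 9, 10, 11, 12, 12, 12, 12, 12, 12, 12]

post_mean = -0.6912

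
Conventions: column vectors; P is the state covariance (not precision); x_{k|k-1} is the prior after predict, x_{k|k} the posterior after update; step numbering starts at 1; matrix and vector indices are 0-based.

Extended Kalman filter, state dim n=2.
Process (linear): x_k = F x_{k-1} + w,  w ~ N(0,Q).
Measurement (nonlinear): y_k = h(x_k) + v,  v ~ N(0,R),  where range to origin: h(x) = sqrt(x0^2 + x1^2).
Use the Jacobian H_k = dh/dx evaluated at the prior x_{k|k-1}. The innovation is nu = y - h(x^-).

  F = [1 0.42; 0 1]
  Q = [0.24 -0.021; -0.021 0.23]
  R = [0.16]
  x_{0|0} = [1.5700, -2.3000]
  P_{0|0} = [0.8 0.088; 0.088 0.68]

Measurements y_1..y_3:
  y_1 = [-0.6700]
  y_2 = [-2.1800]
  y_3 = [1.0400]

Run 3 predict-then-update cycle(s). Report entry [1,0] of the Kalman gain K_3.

step 1: x^-=[0.6040, -2.3000]  P^-=[1.2339 0.3526; 0.3526 0.9100]  H_jac=[0.2540 -0.9672]  S=[0.9177]  K=[-0.0301; -0.8615]  nu=[-3.0480]  x^+=[0.6958, 0.3260]  P^+=[1.2330 0.3288; 0.3288 0.2289]
step 2: x^-=[0.8327, 0.3260]  P^-=[1.7896 0.4039; 0.4039 0.4589]  H_jac=[0.9312 0.3645]  S=[2.0470]  K=[0.8860; 0.2655]  nu=[-3.0742]  x^+=[-1.8912, -0.4901]  P^+=[0.1826 -0.0776; -0.0776 0.3146]
step 3: x^-=[-2.0970, -0.4901]  P^-=[0.4130 0.0336; 0.0336 0.5446]  H_jac=[-0.9738 -0.2276]  S=[0.5947]  K=[-0.6891; -0.2634]  nu=[-1.1135]  x^+=[-1.3297, -0.1968]  P^+=[0.1306 -0.0744; -0.0744 0.5033]

K[1,0] = -0.2634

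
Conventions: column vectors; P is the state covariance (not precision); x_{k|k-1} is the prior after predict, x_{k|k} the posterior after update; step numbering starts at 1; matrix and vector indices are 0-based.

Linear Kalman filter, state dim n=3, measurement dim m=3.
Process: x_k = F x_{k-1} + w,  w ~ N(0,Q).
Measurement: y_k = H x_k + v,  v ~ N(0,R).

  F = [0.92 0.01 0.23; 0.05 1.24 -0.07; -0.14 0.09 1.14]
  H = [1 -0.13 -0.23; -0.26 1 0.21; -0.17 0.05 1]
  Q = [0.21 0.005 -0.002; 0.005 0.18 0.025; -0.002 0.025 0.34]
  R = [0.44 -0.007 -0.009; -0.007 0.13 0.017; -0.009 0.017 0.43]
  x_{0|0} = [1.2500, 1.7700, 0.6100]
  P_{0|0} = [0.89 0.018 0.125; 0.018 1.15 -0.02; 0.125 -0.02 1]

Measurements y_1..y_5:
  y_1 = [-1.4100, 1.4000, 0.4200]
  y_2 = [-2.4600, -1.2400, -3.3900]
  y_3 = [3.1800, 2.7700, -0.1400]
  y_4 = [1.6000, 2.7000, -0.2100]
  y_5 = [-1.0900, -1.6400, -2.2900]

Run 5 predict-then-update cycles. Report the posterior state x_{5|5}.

step 1: x^-=[1.3080, 2.2146, 0.6797]  P^-=[1.0695 0.0523 0.2745; 0.0523 1.9602 0.0445; 0.2745 0.0445 1.6219]  S=[1.4912 -0.5015 -0.2939; -0.5015 2.1955 0.4571; -0.2939 0.4571 1.9979]  K=[0.7174 0.0582 0.1399; 0.1523 0.9524 -0.1286; 0.0868 -0.0045 0.8034]  nu=[-2.2738, -0.6173, -0.1481]  x^+=[-0.3799, 1.2994, 0.3661]  P^+=[0.3488 0.0724 0.1104; 0.0724 0.1469 -0.0355; 0.1104 -0.0355 0.3651]
step 2: x^-=[-0.2523, 1.5666, 0.5875]  P^-=[0.5724 0.0837 0.1659; 0.0837 0.4228 -0.0450; 0.1659 -0.0450 0.7782]  S=[0.9600 -0.1055 -0.1032; -0.1055 0.5453 0.1170; -0.1032 0.1170 1.1635]  K=[0.5602 0.0294 0.1093; 0.1137 0.7615 -0.0992; 0.0633 0.0114 0.6472]  nu=[-1.8689, -2.9956, -4.0987]  x^+=[-1.8354, -0.5203, -2.2176]  P^+=[0.2722 0.0545 0.0860; 0.0545 0.1164 -0.0273; 0.0860 -0.0273 0.2939]
step 3: x^-=[-2.2038, -0.5817, -2.3179]  P^-=[0.4932 0.0641 0.1311; 0.0641 0.3720 -0.0293; 0.1311 -0.0293 0.6938]  S=[0.8975 -0.1080 -0.1098; -0.1080 0.5060 0.1230; -0.1098 0.1230 1.0904]  K=[0.5203 0.0150 0.0970; 0.1020 0.7343 -0.0923; 0.0509 0.0236 0.6170]  nu=[4.7751, 3.2654, 1.8323]  x^+=[0.5077, 2.1342, -0.8676]  P^+=[0.2522 0.0492 0.0777; 0.0492 0.1113 -0.0253; 0.0777 -0.0253 0.2797]
step 4: x^-=[0.2889, 2.7326, -0.8680]  P^-=[0.4720 0.0583 0.1211; 0.0583 0.3631 -0.0255; 0.1211 -0.0255 0.6781]  S=[0.8816 -0.1101 -0.1139; -0.1101 0.5006 0.1262; -0.1139 0.1262 1.0779]  K=[0.5085 0.0106 0.0931; 0.0986 0.7289 -0.0909; 0.0465 0.0270 0.6106]  nu=[1.4667, 0.2248, 0.5705]  x^+=[1.0903, 2.9892, -0.4454]  P^+=[0.2463 0.0477 0.0751; 0.0477 0.1102 -0.0250; 0.0751 -0.0250 0.2766]
step 5: x^-=[0.9305, 3.7923, -0.3914]  P^-=[0.4657 0.0566 0.1184; 0.0566 0.3611 -0.0247; 0.1184 -0.0247 0.6749]  S=[0.8769 -0.1108 -0.1152; -0.1108 0.4996 0.1270; -0.1152 0.1270 1.0756]  K=[0.5049 0.0092 0.0920; 0.0975 0.7276 -0.0906; 0.0451 0.0277 0.6092]  nu=[-1.6175, -5.1081, -1.9300]  x^+=[-0.1111, 0.0928, -1.7818]  P^+=[0.2445 0.0472 0.0744; 0.0472 0.1099 -0.0249; 0.0744 -0.0249 0.2759]

x_post = [-0.1111, 0.0928, -1.7818]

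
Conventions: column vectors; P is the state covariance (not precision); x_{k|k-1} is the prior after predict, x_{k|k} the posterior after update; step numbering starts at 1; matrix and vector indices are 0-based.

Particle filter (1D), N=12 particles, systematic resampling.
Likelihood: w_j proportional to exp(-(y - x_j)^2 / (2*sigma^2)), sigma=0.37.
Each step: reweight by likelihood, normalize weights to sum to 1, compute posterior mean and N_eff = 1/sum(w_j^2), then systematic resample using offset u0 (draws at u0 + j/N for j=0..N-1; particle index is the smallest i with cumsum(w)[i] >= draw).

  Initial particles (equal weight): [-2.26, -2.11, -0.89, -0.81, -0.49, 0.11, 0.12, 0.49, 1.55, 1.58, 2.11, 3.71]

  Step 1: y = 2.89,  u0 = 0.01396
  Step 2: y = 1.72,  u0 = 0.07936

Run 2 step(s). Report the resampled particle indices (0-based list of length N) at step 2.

step 1: w=[0.0000, 0.0000, 0.0000, 0.0000, 0.0000, 0.0000, 0.0000, 0.0000, 0.0072, 0.0096, 0.5488, 0.4344]  mean=2.7959  Neff=2.0406  idx=[9, 10, 10, 10, 10, 10, 10, 11, 11, 11, 11, 11]
step 2: w=[0.2129, 0.1312, 0.1312, 0.1312, 0.1312, 0.1312, 0.1312, 0.0000, 0.0000, 0.0000, 0.0000, 0.0000]  mean=1.9972  Neff=6.7307  idx=[0, 0, 1, 1, 2, 3, 3, 4, 5, 5, 6, 6]

resampled_idx = [0, 0, 1, 1, 2, 3, 3, 4, 5, 5, 6, 6]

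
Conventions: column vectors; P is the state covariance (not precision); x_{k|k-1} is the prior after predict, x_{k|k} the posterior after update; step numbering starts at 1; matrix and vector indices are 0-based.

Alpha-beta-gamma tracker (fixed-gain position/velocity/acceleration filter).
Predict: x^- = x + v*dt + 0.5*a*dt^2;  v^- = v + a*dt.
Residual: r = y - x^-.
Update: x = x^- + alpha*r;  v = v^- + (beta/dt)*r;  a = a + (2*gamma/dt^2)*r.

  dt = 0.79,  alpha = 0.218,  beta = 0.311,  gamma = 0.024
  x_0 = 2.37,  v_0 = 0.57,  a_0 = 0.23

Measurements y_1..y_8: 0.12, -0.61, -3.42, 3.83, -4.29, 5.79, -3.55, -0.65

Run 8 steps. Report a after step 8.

step 1: x_pred=2.8921  r=-2.7721  x^+=2.2878  v^+=-0.3396  a^+=0.0168
step 2: x_pred=2.0247  r=-2.6347  x^+=1.4504  v^+=-1.3635  a^+=-0.1858
step 3: x_pred=0.3152  r=-3.7352  x^+=-0.4991  v^+=-2.9808  a^+=-0.4731
step 4: x_pred=-3.0015  r=6.8315  x^+=-1.5123  v^+=-0.6652  a^+=0.0523
step 5: x_pred=-2.0214  r=-2.2686  x^+=-2.5160  v^+=-1.5169  a^+=-0.1222
step 6: x_pred=-3.7525  r=9.5425  x^+=-1.6722  v^+=2.1432  a^+=0.6117
step 7: x_pred=0.2118  r=-3.7618  x^+=-0.6083  v^+=1.1455  a^+=0.3224
step 8: x_pred=0.3973  r=-1.0473  x^+=0.1690  v^+=0.9879  a^+=0.2419

a_post = 0.2419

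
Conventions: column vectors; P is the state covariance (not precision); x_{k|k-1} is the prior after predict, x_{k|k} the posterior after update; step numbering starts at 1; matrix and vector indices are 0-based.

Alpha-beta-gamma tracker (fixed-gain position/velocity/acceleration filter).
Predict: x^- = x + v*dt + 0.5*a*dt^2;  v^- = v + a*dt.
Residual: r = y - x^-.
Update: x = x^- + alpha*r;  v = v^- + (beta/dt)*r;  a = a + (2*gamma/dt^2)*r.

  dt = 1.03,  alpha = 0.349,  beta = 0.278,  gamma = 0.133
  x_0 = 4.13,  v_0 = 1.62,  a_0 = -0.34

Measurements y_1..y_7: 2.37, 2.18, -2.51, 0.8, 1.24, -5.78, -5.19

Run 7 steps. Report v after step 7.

step 1: x_pred=5.6182  r=-3.2482  x^+=4.4846  v^+=0.3931  a^+=-1.1544
step 2: x_pred=4.2771  r=-2.0971  x^+=3.5452  v^+=-1.3620  a^+=-1.6802
step 3: x_pred=1.2511  r=-3.7611  x^+=-0.0615  v^+=-4.1078  a^+=-2.6233
step 4: x_pred=-5.6841  r=6.4841  x^+=-3.4211  v^+=-5.0597  a^+=-0.9975
step 5: x_pred=-9.1617  r=10.4017  x^+=-5.5315  v^+=-3.2797  a^+=1.6105
step 6: x_pred=-8.0553  r=2.2753  x^+=-7.2612  v^+=-1.0067  a^+=2.1810
step 7: x_pred=-7.1412  r=1.9512  x^+=-6.4602  v^+=1.7663  a^+=2.6702

v_post = 1.7663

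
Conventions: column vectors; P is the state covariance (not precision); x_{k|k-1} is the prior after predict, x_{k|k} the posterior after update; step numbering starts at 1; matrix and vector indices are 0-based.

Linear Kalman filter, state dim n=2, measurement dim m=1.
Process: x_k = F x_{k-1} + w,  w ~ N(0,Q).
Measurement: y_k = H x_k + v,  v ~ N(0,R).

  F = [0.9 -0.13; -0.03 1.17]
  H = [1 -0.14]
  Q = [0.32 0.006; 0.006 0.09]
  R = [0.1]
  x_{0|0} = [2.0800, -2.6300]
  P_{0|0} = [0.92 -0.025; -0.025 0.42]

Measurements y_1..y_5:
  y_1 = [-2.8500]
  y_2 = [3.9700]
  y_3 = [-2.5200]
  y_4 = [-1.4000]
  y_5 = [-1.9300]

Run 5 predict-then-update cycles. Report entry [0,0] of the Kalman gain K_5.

K[0,0] = 0.7202

step 1: x^-=[2.2139, -3.1395]  P^-=[1.0781 -0.1091; -0.1091 0.6675]  S=[1.2218]  K=[0.8949; -0.1658]  nu=[-5.5034]  x^+=[-2.7113, -2.2269]  P^+=[0.0996 0.0722; 0.0722 0.6339]
step 2: x^-=[-2.1507, -2.5242]  P^-=[0.3945 -0.0168; -0.0168 0.9528]  S=[0.5179]  K=[0.7663; -0.2901]  nu=[5.7673]  x^+=[2.2688, -4.1971]  P^+=[0.0904 0.0983; 0.0983 0.9092]
step 3: x^-=[2.5875, -4.9787]  P^-=[0.3856 -0.0309; -0.0309 1.3278]  S=[0.5202]  K=[0.7495; -0.4166]  nu=[-5.8045]  x^+=[-1.7627, -2.5603]  P^+=[0.0934 0.1316; 0.1316 1.2375]
step 4: x^-=[-1.2536, -2.9427]  P^-=[0.3858 -0.0457; -0.0457 1.7749]  S=[0.5333]  K=[0.7353; -0.5515]  nu=[-0.5584]  x^+=[-1.6642, -2.6347]  P^+=[0.0974 0.1706; 0.1706 1.6126]
step 5: x^-=[-1.1552, -3.0327]  P^-=[0.3862 -0.0616; -0.0616 2.2857]  S=[0.5483]  K=[0.7202; -0.6960]  nu=[-1.1993]  x^+=[-2.0190, -2.1980]  P^+=[0.1019 0.2132; 0.2132 2.0201]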